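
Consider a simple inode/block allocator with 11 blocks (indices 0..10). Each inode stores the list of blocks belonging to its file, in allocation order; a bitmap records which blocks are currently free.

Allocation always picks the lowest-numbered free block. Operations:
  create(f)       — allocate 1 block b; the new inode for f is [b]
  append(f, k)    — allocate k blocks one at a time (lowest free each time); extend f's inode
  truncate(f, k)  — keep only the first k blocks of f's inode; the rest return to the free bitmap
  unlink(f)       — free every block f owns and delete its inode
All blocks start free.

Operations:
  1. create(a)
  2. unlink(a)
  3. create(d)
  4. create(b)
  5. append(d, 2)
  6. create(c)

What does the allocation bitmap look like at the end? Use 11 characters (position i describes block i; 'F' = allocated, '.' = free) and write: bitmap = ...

[1] create(a) — a=0 (map F..........)
[2] unlink(a) —  (map ...........)
[3] create(d) — d=0 (map F..........)
[4] create(b) — b=1 d=0 (map FF.........)
[5] append(d, 2) — b=1 d=0,2,3 (map FFFF.......)
[6] create(c) — b=1 c=4 d=0,2,3 (map FFFFF......)

bitmap = FFFFF......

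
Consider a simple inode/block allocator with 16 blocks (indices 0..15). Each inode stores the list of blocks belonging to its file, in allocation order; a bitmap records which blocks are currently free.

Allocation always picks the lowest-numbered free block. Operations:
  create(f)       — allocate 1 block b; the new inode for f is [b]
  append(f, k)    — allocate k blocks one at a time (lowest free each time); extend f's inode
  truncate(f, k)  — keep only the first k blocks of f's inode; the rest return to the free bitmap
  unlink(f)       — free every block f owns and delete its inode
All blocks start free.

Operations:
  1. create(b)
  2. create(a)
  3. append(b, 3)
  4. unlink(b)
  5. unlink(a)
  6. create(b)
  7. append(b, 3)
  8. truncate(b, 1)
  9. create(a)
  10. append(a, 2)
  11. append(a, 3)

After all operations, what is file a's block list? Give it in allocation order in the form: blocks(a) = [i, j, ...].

create(b): bitmap=F............... | b=[0]
create(a): bitmap=FF.............. | a=[1] b=[0]
append(b, 3): bitmap=FFFFF........... | a=[1] b=[0, 2, 3, 4]
unlink(b): bitmap=.F.............. | a=[1]
unlink(a): bitmap=................ | 
create(b): bitmap=F............... | b=[0]
append(b, 3): bitmap=FFFF............ | b=[0, 1, 2, 3]
truncate(b, 1): bitmap=F............... | b=[0]
create(a): bitmap=FF.............. | a=[1] b=[0]
append(a, 2): bitmap=FFFF............ | a=[1, 2, 3] b=[0]
append(a, 3): bitmap=FFFFFFF......... | a=[1, 2, 3, 4, 5, 6] b=[0]

blocks(a) = [1, 2, 3, 4, 5, 6]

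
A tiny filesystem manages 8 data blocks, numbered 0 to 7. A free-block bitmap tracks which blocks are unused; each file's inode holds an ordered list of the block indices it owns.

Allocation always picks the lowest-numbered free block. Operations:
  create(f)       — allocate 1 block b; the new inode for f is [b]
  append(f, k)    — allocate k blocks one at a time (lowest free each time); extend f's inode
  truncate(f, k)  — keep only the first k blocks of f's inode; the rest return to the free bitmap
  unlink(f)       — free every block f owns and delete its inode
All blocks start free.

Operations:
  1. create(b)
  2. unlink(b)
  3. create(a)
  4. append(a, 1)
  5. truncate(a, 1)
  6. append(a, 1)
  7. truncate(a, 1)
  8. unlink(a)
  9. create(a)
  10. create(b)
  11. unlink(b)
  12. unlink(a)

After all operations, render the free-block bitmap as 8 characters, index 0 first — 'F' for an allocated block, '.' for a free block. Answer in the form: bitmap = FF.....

bitmap = ........

  1. create(b)  ⇒  F.......  {b→[0]}
  2. unlink(b)  ⇒  ........  {}
  3. create(a)  ⇒  F.......  {a→[0]}
  4. append(a, 1)  ⇒  FF......  {a→[0, 1]}
  5. truncate(a, 1)  ⇒  F.......  {a→[0]}
  6. append(a, 1)  ⇒  FF......  {a→[0, 1]}
  7. truncate(a, 1)  ⇒  F.......  {a→[0]}
  8. unlink(a)  ⇒  ........  {}
  9. create(a)  ⇒  F.......  {a→[0]}
  10. create(b)  ⇒  FF......  {a→[0]; b→[1]}
  11. unlink(b)  ⇒  F.......  {a→[0]}
  12. unlink(a)  ⇒  ........  {}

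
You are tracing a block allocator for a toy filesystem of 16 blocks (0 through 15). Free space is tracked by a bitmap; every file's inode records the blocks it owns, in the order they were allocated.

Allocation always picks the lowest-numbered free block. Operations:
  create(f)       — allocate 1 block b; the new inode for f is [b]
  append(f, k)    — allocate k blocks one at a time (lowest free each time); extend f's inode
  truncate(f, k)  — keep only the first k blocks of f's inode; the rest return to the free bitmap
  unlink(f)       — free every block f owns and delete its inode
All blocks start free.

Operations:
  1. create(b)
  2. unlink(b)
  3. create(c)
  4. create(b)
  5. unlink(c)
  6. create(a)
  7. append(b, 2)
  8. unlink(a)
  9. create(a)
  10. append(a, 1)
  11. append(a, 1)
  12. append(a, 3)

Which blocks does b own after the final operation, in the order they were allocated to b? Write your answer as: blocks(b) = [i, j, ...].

blocks(b) = [1, 2, 3]

  1. create(b)  ⇒  F...............  {b→[0]}
  2. unlink(b)  ⇒  ................  {}
  3. create(c)  ⇒  F...............  {c→[0]}
  4. create(b)  ⇒  FF..............  {b→[1]; c→[0]}
  5. unlink(c)  ⇒  .F..............  {b→[1]}
  6. create(a)  ⇒  FF..............  {a→[0]; b→[1]}
  7. append(b, 2)  ⇒  FFFF............  {a→[0]; b→[1, 2, 3]}
  8. unlink(a)  ⇒  .FFF............  {b→[1, 2, 3]}
  9. create(a)  ⇒  FFFF............  {a→[0]; b→[1, 2, 3]}
  10. append(a, 1)  ⇒  FFFFF...........  {a→[0, 4]; b→[1, 2, 3]}
  11. append(a, 1)  ⇒  FFFFFF..........  {a→[0, 4, 5]; b→[1, 2, 3]}
  12. append(a, 3)  ⇒  FFFFFFFFF.......  {a→[0, 4, 5, 6, 7, 8]; b→[1, 2, 3]}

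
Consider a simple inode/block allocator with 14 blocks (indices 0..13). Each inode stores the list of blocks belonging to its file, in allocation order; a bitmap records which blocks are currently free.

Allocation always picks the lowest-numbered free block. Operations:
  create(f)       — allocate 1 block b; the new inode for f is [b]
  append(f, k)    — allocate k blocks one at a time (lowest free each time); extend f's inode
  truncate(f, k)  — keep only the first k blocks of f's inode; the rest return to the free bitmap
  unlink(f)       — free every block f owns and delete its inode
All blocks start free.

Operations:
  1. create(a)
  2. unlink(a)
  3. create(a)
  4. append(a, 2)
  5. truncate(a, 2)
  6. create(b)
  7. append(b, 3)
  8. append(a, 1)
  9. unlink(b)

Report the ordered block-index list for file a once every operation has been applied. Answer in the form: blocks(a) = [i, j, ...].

after create(a) → a:[0]  free=[F.............]
after unlink(a) →   free=[..............]
after create(a) → a:[0]  free=[F.............]
after append(a, 2) → a:[0, 1, 2]  free=[FFF...........]
after truncate(a, 2) → a:[0, 1]  free=[FF............]
after create(b) → a:[0, 1], b:[2]  free=[FFF...........]
after append(b, 3) → a:[0, 1], b:[2, 3, 4, 5]  free=[FFFFFF........]
after append(a, 1) → a:[0, 1, 6], b:[2, 3, 4, 5]  free=[FFFFFFF.......]
after unlink(b) → a:[0, 1, 6]  free=[FF....F.......]

blocks(a) = [0, 1, 6]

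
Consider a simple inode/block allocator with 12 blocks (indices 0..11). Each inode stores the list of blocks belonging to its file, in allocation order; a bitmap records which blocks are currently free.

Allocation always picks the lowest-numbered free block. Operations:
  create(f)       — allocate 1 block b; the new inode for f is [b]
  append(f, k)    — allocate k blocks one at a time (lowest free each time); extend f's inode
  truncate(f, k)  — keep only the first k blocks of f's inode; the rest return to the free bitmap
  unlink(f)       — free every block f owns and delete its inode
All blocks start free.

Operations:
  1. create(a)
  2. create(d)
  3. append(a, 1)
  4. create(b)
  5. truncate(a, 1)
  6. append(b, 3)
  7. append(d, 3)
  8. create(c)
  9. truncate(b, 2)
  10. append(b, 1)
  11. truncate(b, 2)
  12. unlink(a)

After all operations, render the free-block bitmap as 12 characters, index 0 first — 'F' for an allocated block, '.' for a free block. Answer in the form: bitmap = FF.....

bitmap = .FFF..FFFF..

create(a): bitmap=F........... | a=[0]
create(d): bitmap=FF.......... | a=[0] d=[1]
append(a, 1): bitmap=FFF......... | a=[0, 2] d=[1]
create(b): bitmap=FFFF........ | a=[0, 2] b=[3] d=[1]
truncate(a, 1): bitmap=FF.F........ | a=[0] b=[3] d=[1]
append(b, 3): bitmap=FFFFFF...... | a=[0] b=[3, 2, 4, 5] d=[1]
append(d, 3): bitmap=FFFFFFFFF... | a=[0] b=[3, 2, 4, 5] d=[1, 6, 7, 8]
create(c): bitmap=FFFFFFFFFF.. | a=[0] b=[3, 2, 4, 5] c=[9] d=[1, 6, 7, 8]
truncate(b, 2): bitmap=FFFF..FFFF.. | a=[0] b=[3, 2] c=[9] d=[1, 6, 7, 8]
append(b, 1): bitmap=FFFFF.FFFF.. | a=[0] b=[3, 2, 4] c=[9] d=[1, 6, 7, 8]
truncate(b, 2): bitmap=FFFF..FFFF.. | a=[0] b=[3, 2] c=[9] d=[1, 6, 7, 8]
unlink(a): bitmap=.FFF..FFFF.. | b=[3, 2] c=[9] d=[1, 6, 7, 8]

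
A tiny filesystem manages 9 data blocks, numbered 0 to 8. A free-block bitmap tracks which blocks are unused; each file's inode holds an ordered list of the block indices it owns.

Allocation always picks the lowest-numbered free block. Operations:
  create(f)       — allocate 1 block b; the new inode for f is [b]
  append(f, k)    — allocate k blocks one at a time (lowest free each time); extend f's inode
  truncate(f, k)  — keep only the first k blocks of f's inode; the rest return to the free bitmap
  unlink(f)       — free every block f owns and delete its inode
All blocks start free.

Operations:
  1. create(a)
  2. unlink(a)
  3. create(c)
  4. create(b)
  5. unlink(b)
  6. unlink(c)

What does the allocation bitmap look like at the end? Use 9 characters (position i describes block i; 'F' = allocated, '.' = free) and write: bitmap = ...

after create(a) → a:[0]  free=[F........]
after unlink(a) →   free=[.........]
after create(c) → c:[0]  free=[F........]
after create(b) → b:[1], c:[0]  free=[FF.......]
after unlink(b) → c:[0]  free=[F........]
after unlink(c) →   free=[.........]

bitmap = .........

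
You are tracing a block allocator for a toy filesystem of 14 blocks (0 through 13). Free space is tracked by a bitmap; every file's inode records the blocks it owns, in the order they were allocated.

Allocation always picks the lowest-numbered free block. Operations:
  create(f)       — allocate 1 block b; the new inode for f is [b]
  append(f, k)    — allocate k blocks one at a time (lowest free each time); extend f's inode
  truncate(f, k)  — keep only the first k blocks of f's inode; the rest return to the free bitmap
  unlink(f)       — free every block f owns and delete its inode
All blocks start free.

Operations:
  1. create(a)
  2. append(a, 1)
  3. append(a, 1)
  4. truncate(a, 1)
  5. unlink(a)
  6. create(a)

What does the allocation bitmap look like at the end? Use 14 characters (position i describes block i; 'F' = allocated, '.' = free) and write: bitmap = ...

create(a): bitmap=F............. | a=[0]
append(a, 1): bitmap=FF............ | a=[0, 1]
append(a, 1): bitmap=FFF........... | a=[0, 1, 2]
truncate(a, 1): bitmap=F............. | a=[0]
unlink(a): bitmap=.............. | 
create(a): bitmap=F............. | a=[0]

bitmap = F.............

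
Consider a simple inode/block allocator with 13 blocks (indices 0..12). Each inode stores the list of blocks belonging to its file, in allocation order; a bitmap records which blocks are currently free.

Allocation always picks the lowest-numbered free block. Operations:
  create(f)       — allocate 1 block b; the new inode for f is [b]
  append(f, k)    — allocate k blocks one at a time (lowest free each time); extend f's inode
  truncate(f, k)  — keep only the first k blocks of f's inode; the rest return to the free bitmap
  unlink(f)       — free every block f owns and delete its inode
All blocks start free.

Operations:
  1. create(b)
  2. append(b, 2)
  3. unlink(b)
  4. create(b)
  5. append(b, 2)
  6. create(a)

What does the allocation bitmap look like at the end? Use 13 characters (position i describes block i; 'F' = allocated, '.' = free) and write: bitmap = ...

bitmap = FFFF.........

[1] create(b) — b=0 (map F............)
[2] append(b, 2) — b=0,1,2 (map FFF..........)
[3] unlink(b) —  (map .............)
[4] create(b) — b=0 (map F............)
[5] append(b, 2) — b=0,1,2 (map FFF..........)
[6] create(a) — a=3 b=0,1,2 (map FFFF.........)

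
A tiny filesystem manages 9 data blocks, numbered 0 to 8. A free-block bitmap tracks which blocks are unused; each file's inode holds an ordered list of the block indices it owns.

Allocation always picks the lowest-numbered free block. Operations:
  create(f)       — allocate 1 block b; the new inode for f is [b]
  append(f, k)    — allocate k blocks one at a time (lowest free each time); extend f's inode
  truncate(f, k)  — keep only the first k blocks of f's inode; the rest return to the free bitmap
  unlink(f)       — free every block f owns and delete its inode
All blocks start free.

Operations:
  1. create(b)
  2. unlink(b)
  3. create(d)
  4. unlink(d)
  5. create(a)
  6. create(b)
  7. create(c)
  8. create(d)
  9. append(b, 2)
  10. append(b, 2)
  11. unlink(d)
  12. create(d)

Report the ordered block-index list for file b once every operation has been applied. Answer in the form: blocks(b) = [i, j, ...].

blocks(b) = [1, 4, 5, 6, 7]

[1] create(b) — b=0 (map F........)
[2] unlink(b) —  (map .........)
[3] create(d) — d=0 (map F........)
[4] unlink(d) —  (map .........)
[5] create(a) — a=0 (map F........)
[6] create(b) — a=0 b=1 (map FF.......)
[7] create(c) — a=0 b=1 c=2 (map FFF......)
[8] create(d) — a=0 b=1 c=2 d=3 (map FFFF.....)
[9] append(b, 2) — a=0 b=1,4,5 c=2 d=3 (map FFFFFF...)
[10] append(b, 2) — a=0 b=1,4,5,6,7 c=2 d=3 (map FFFFFFFF.)
[11] unlink(d) — a=0 b=1,4,5,6,7 c=2 (map FFF.FFFF.)
[12] create(d) — a=0 b=1,4,5,6,7 c=2 d=3 (map FFFFFFFF.)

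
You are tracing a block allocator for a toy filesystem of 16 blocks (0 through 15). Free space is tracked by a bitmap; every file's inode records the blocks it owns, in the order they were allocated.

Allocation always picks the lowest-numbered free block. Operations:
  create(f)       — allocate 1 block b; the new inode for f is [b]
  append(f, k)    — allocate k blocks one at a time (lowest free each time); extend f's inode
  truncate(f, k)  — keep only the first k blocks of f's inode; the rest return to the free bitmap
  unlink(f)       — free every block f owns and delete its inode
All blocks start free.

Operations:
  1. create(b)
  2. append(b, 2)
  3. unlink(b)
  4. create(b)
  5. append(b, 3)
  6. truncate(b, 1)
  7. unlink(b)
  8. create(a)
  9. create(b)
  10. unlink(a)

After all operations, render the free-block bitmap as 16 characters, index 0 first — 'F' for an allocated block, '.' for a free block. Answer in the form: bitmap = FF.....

bitmap = .F..............

[1] create(b) — b=0 (map F...............)
[2] append(b, 2) — b=0,1,2 (map FFF.............)
[3] unlink(b) —  (map ................)
[4] create(b) — b=0 (map F...............)
[5] append(b, 3) — b=0,1,2,3 (map FFFF............)
[6] truncate(b, 1) — b=0 (map F...............)
[7] unlink(b) —  (map ................)
[8] create(a) — a=0 (map F...............)
[9] create(b) — a=0 b=1 (map FF..............)
[10] unlink(a) — b=1 (map .F..............)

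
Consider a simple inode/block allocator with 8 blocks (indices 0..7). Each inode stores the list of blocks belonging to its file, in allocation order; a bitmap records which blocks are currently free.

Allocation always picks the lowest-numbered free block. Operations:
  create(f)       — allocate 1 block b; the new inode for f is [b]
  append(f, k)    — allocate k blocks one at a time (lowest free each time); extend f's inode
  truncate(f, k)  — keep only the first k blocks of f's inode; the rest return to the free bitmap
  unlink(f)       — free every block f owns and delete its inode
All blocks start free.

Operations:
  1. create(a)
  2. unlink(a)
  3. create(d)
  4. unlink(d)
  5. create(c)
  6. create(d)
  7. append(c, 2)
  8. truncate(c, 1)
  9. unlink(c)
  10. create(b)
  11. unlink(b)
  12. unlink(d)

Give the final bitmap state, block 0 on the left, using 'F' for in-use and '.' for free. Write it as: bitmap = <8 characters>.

bitmap = ........

[1] create(a) — a=0 (map F.......)
[2] unlink(a) —  (map ........)
[3] create(d) — d=0 (map F.......)
[4] unlink(d) —  (map ........)
[5] create(c) — c=0 (map F.......)
[6] create(d) — c=0 d=1 (map FF......)
[7] append(c, 2) — c=0,2,3 d=1 (map FFFF....)
[8] truncate(c, 1) — c=0 d=1 (map FF......)
[9] unlink(c) — d=1 (map .F......)
[10] create(b) — b=0 d=1 (map FF......)
[11] unlink(b) — d=1 (map .F......)
[12] unlink(d) —  (map ........)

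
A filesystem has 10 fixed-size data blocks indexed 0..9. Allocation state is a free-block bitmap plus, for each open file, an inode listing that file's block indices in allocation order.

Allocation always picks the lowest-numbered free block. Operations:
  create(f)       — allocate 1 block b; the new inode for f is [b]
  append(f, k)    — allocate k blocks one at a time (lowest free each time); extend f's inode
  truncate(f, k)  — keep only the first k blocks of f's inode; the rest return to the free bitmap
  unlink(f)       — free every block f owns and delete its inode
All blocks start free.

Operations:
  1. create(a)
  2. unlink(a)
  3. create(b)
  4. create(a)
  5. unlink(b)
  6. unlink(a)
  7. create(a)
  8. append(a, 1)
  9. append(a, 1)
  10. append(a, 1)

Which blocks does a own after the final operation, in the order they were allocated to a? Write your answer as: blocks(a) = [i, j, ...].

blocks(a) = [0, 1, 2, 3]

[1] create(a) — a=0 (map F.........)
[2] unlink(a) —  (map ..........)
[3] create(b) — b=0 (map F.........)
[4] create(a) — a=1 b=0 (map FF........)
[5] unlink(b) — a=1 (map .F........)
[6] unlink(a) —  (map ..........)
[7] create(a) — a=0 (map F.........)
[8] append(a, 1) — a=0,1 (map FF........)
[9] append(a, 1) — a=0,1,2 (map FFF.......)
[10] append(a, 1) — a=0,1,2,3 (map FFFF......)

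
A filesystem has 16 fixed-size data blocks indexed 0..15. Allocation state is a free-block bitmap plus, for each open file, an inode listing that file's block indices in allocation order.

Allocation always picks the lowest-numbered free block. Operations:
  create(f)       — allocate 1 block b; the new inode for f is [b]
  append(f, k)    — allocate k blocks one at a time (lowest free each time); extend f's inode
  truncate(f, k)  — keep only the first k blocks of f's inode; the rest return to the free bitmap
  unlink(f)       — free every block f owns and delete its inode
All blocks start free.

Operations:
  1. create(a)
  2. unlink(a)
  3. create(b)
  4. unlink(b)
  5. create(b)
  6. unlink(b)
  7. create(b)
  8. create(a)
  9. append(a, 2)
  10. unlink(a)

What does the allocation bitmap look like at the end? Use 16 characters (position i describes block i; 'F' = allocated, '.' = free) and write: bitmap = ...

after create(a) → a:[0]  free=[F...............]
after unlink(a) →   free=[................]
after create(b) → b:[0]  free=[F...............]
after unlink(b) →   free=[................]
after create(b) → b:[0]  free=[F...............]
after unlink(b) →   free=[................]
after create(b) → b:[0]  free=[F...............]
after create(a) → a:[1], b:[0]  free=[FF..............]
after append(a, 2) → a:[1, 2, 3], b:[0]  free=[FFFF............]
after unlink(a) → b:[0]  free=[F...............]

bitmap = F...............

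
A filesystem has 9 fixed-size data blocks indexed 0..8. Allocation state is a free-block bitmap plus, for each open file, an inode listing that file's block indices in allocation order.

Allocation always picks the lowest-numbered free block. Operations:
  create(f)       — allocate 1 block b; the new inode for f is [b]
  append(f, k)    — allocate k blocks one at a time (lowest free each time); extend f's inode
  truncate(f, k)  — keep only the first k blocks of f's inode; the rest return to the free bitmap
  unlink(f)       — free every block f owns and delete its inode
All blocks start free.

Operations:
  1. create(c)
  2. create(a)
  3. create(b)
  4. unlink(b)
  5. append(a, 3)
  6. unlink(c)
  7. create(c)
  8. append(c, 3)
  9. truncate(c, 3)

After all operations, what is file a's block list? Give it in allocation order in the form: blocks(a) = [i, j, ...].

blocks(a) = [1, 2, 3, 4]

after create(c) → c:[0]  free=[F........]
after create(a) → a:[1], c:[0]  free=[FF.......]
after create(b) → a:[1], b:[2], c:[0]  free=[FFF......]
after unlink(b) → a:[1], c:[0]  free=[FF.......]
after append(a, 3) → a:[1, 2, 3, 4], c:[0]  free=[FFFFF....]
after unlink(c) → a:[1, 2, 3, 4]  free=[.FFFF....]
after create(c) → a:[1, 2, 3, 4], c:[0]  free=[FFFFF....]
after append(c, 3) → a:[1, 2, 3, 4], c:[0, 5, 6, 7]  free=[FFFFFFFF.]
after truncate(c, 3) → a:[1, 2, 3, 4], c:[0, 5, 6]  free=[FFFFFFF..]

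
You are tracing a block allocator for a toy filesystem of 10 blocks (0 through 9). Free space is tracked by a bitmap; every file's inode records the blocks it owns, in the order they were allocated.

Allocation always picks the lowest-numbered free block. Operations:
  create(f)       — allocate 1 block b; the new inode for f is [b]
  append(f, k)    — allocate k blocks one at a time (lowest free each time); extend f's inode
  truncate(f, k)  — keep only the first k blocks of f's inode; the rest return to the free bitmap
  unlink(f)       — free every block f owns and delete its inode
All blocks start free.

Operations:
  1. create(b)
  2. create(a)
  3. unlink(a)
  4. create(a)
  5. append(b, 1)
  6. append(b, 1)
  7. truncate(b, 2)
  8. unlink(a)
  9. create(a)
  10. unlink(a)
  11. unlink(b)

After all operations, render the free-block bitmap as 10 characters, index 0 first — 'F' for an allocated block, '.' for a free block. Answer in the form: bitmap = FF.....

bitmap = ..........

  1. create(b)  ⇒  F.........  {b→[0]}
  2. create(a)  ⇒  FF........  {a→[1]; b→[0]}
  3. unlink(a)  ⇒  F.........  {b→[0]}
  4. create(a)  ⇒  FF........  {a→[1]; b→[0]}
  5. append(b, 1)  ⇒  FFF.......  {a→[1]; b→[0, 2]}
  6. append(b, 1)  ⇒  FFFF......  {a→[1]; b→[0, 2, 3]}
  7. truncate(b, 2)  ⇒  FFF.......  {a→[1]; b→[0, 2]}
  8. unlink(a)  ⇒  F.F.......  {b→[0, 2]}
  9. create(a)  ⇒  FFF.......  {a→[1]; b→[0, 2]}
  10. unlink(a)  ⇒  F.F.......  {b→[0, 2]}
  11. unlink(b)  ⇒  ..........  {}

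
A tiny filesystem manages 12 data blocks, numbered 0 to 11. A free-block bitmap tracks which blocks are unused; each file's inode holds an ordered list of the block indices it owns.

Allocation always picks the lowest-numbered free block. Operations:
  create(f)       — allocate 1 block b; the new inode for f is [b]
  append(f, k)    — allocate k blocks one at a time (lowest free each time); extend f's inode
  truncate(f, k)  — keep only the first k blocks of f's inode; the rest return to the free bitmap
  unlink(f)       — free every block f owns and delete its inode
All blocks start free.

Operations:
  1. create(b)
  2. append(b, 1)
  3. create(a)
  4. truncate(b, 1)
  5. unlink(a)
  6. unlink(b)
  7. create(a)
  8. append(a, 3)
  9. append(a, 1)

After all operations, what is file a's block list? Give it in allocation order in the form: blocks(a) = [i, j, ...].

blocks(a) = [0, 1, 2, 3, 4]

create(b): bitmap=F........... | b=[0]
append(b, 1): bitmap=FF.......... | b=[0, 1]
create(a): bitmap=FFF......... | a=[2] b=[0, 1]
truncate(b, 1): bitmap=F.F......... | a=[2] b=[0]
unlink(a): bitmap=F........... | b=[0]
unlink(b): bitmap=............ | 
create(a): bitmap=F........... | a=[0]
append(a, 3): bitmap=FFFF........ | a=[0, 1, 2, 3]
append(a, 1): bitmap=FFFFF....... | a=[0, 1, 2, 3, 4]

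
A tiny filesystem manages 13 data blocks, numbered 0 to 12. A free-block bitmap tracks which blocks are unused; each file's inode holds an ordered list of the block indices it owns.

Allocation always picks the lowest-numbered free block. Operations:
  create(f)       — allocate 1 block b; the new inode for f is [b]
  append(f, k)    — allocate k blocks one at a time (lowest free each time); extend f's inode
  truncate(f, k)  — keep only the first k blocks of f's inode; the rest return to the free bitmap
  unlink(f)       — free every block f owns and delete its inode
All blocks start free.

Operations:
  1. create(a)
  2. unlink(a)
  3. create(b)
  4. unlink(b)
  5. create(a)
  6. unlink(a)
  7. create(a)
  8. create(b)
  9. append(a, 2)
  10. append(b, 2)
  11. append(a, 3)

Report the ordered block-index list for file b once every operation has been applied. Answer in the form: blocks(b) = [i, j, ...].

blocks(b) = [1, 4, 5]

  1. create(a)  ⇒  F............  {a→[0]}
  2. unlink(a)  ⇒  .............  {}
  3. create(b)  ⇒  F............  {b→[0]}
  4. unlink(b)  ⇒  .............  {}
  5. create(a)  ⇒  F............  {a→[0]}
  6. unlink(a)  ⇒  .............  {}
  7. create(a)  ⇒  F............  {a→[0]}
  8. create(b)  ⇒  FF...........  {a→[0]; b→[1]}
  9. append(a, 2)  ⇒  FFFF.........  {a→[0, 2, 3]; b→[1]}
  10. append(b, 2)  ⇒  FFFFFF.......  {a→[0, 2, 3]; b→[1, 4, 5]}
  11. append(a, 3)  ⇒  FFFFFFFFF....  {a→[0, 2, 3, 6, 7, 8]; b→[1, 4, 5]}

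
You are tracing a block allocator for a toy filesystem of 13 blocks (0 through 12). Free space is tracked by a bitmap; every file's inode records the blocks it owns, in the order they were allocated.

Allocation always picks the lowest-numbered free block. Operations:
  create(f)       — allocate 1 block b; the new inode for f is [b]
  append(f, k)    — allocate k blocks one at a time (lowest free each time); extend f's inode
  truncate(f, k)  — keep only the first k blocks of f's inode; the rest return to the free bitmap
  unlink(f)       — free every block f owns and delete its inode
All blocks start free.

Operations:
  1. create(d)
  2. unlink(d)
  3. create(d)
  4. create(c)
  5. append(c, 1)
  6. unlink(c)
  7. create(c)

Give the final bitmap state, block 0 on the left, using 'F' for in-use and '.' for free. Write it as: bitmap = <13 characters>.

bitmap = FF...........

create(d): bitmap=F............ | d=[0]
unlink(d): bitmap=............. | 
create(d): bitmap=F............ | d=[0]
create(c): bitmap=FF........... | c=[1] d=[0]
append(c, 1): bitmap=FFF.......... | c=[1, 2] d=[0]
unlink(c): bitmap=F............ | d=[0]
create(c): bitmap=FF........... | c=[1] d=[0]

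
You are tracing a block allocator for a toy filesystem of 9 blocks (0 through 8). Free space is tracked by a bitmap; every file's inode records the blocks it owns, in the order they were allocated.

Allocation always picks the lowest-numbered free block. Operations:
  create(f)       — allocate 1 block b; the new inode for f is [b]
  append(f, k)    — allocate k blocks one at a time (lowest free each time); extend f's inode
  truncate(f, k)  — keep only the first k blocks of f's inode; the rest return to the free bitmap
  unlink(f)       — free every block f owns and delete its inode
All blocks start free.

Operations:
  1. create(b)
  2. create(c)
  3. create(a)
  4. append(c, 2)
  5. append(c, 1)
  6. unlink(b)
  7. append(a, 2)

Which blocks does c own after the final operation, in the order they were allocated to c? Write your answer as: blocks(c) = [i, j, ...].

create(b): bitmap=F........ | b=[0]
create(c): bitmap=FF....... | b=[0] c=[1]
create(a): bitmap=FFF...... | a=[2] b=[0] c=[1]
append(c, 2): bitmap=FFFFF.... | a=[2] b=[0] c=[1, 3, 4]
append(c, 1): bitmap=FFFFFF... | a=[2] b=[0] c=[1, 3, 4, 5]
unlink(b): bitmap=.FFFFF... | a=[2] c=[1, 3, 4, 5]
append(a, 2): bitmap=FFFFFFF.. | a=[2, 0, 6] c=[1, 3, 4, 5]

blocks(c) = [1, 3, 4, 5]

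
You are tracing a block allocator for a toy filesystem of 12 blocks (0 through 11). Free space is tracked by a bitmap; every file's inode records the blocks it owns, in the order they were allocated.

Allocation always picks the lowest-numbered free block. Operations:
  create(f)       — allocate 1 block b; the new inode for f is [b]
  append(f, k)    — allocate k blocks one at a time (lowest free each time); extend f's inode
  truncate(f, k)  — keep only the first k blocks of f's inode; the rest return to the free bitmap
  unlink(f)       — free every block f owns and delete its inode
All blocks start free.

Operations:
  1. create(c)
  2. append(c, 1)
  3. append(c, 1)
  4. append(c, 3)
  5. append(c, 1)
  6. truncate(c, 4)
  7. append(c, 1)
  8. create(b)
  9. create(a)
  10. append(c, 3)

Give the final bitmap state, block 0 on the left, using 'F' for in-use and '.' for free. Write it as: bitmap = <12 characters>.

bitmap = FFFFFFFFFF..

  1. create(c)  ⇒  F...........  {c→[0]}
  2. append(c, 1)  ⇒  FF..........  {c→[0, 1]}
  3. append(c, 1)  ⇒  FFF.........  {c→[0, 1, 2]}
  4. append(c, 3)  ⇒  FFFFFF......  {c→[0, 1, 2, 3, 4, 5]}
  5. append(c, 1)  ⇒  FFFFFFF.....  {c→[0, 1, 2, 3, 4, 5, 6]}
  6. truncate(c, 4)  ⇒  FFFF........  {c→[0, 1, 2, 3]}
  7. append(c, 1)  ⇒  FFFFF.......  {c→[0, 1, 2, 3, 4]}
  8. create(b)  ⇒  FFFFFF......  {b→[5]; c→[0, 1, 2, 3, 4]}
  9. create(a)  ⇒  FFFFFFF.....  {a→[6]; b→[5]; c→[0, 1, 2, 3, 4]}
  10. append(c, 3)  ⇒  FFFFFFFFFF..  {a→[6]; b→[5]; c→[0, 1, 2, 3, 4, 7, 8, 9]}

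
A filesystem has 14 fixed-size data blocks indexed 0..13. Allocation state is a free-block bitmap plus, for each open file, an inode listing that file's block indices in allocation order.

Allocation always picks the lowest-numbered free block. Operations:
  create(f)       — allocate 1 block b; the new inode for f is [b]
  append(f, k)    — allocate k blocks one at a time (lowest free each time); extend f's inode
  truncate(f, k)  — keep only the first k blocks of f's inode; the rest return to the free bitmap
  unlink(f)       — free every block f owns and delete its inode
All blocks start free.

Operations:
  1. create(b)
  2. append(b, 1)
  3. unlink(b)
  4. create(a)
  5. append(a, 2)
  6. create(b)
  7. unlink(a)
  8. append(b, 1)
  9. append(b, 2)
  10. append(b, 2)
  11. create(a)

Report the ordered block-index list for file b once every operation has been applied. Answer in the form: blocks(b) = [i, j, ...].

blocks(b) = [3, 0, 1, 2, 4, 5]

after create(b) → b:[0]  free=[F.............]
after append(b, 1) → b:[0, 1]  free=[FF............]
after unlink(b) →   free=[..............]
after create(a) → a:[0]  free=[F.............]
after append(a, 2) → a:[0, 1, 2]  free=[FFF...........]
after create(b) → a:[0, 1, 2], b:[3]  free=[FFFF..........]
after unlink(a) → b:[3]  free=[...F..........]
after append(b, 1) → b:[3, 0]  free=[F..F..........]
after append(b, 2) → b:[3, 0, 1, 2]  free=[FFFF..........]
after append(b, 2) → b:[3, 0, 1, 2, 4, 5]  free=[FFFFFF........]
after create(a) → a:[6], b:[3, 0, 1, 2, 4, 5]  free=[FFFFFFF.......]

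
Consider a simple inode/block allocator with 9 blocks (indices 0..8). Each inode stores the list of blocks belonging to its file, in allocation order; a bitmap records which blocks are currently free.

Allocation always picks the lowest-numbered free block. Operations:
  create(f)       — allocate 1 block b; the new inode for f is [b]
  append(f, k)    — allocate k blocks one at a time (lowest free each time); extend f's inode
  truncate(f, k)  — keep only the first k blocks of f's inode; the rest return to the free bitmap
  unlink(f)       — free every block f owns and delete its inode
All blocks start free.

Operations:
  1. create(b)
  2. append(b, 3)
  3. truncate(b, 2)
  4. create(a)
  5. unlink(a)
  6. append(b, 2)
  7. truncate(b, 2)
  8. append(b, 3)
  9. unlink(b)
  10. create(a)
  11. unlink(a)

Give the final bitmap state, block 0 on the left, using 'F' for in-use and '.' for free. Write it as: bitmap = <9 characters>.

bitmap = .........

  1. create(b)  ⇒  F........  {b→[0]}
  2. append(b, 3)  ⇒  FFFF.....  {b→[0, 1, 2, 3]}
  3. truncate(b, 2)  ⇒  FF.......  {b→[0, 1]}
  4. create(a)  ⇒  FFF......  {a→[2]; b→[0, 1]}
  5. unlink(a)  ⇒  FF.......  {b→[0, 1]}
  6. append(b, 2)  ⇒  FFFF.....  {b→[0, 1, 2, 3]}
  7. truncate(b, 2)  ⇒  FF.......  {b→[0, 1]}
  8. append(b, 3)  ⇒  FFFFF....  {b→[0, 1, 2, 3, 4]}
  9. unlink(b)  ⇒  .........  {}
  10. create(a)  ⇒  F........  {a→[0]}
  11. unlink(a)  ⇒  .........  {}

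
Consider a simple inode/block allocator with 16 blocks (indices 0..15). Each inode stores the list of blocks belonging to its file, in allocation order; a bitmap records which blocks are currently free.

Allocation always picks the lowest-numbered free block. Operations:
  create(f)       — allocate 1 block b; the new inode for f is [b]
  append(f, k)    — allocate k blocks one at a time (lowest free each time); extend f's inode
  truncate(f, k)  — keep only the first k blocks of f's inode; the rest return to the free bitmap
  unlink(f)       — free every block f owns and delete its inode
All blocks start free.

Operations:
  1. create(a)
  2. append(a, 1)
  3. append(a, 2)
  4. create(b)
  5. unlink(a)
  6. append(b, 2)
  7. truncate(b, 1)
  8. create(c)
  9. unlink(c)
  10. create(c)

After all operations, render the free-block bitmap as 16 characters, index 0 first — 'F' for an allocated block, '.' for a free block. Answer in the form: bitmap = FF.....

  1. create(a)  ⇒  F...............  {a→[0]}
  2. append(a, 1)  ⇒  FF..............  {a→[0, 1]}
  3. append(a, 2)  ⇒  FFFF............  {a→[0, 1, 2, 3]}
  4. create(b)  ⇒  FFFFF...........  {a→[0, 1, 2, 3]; b→[4]}
  5. unlink(a)  ⇒  ....F...........  {b→[4]}
  6. append(b, 2)  ⇒  FF..F...........  {b→[4, 0, 1]}
  7. truncate(b, 1)  ⇒  ....F...........  {b→[4]}
  8. create(c)  ⇒  F...F...........  {b→[4]; c→[0]}
  9. unlink(c)  ⇒  ....F...........  {b→[4]}
  10. create(c)  ⇒  F...F...........  {b→[4]; c→[0]}

bitmap = F...F...........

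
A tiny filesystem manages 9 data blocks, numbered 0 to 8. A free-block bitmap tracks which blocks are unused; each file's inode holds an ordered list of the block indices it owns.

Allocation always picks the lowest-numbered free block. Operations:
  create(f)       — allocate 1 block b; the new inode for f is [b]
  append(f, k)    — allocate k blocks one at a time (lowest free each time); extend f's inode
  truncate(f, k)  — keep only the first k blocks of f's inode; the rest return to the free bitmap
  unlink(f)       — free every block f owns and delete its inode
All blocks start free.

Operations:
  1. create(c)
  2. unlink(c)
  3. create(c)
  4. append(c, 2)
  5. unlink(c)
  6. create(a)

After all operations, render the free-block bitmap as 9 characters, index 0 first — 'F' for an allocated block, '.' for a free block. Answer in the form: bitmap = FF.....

create(c): bitmap=F........ | c=[0]
unlink(c): bitmap=......... | 
create(c): bitmap=F........ | c=[0]
append(c, 2): bitmap=FFF...... | c=[0, 1, 2]
unlink(c): bitmap=......... | 
create(a): bitmap=F........ | a=[0]

bitmap = F........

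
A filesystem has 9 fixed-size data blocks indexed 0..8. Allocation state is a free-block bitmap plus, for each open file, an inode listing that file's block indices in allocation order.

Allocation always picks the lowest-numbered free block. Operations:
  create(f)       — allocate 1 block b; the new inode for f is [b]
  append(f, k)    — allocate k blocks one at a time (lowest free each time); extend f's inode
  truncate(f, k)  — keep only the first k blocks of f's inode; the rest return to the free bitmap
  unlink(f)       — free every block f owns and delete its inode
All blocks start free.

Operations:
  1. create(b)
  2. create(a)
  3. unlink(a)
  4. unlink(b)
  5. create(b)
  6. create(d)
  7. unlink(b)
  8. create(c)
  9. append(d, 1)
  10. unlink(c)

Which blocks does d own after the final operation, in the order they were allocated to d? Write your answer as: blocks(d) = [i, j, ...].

blocks(d) = [1, 2]

after create(b) → b:[0]  free=[F........]
after create(a) → a:[1], b:[0]  free=[FF.......]
after unlink(a) → b:[0]  free=[F........]
after unlink(b) →   free=[.........]
after create(b) → b:[0]  free=[F........]
after create(d) → b:[0], d:[1]  free=[FF.......]
after unlink(b) → d:[1]  free=[.F.......]
after create(c) → c:[0], d:[1]  free=[FF.......]
after append(d, 1) → c:[0], d:[1, 2]  free=[FFF......]
after unlink(c) → d:[1, 2]  free=[.FF......]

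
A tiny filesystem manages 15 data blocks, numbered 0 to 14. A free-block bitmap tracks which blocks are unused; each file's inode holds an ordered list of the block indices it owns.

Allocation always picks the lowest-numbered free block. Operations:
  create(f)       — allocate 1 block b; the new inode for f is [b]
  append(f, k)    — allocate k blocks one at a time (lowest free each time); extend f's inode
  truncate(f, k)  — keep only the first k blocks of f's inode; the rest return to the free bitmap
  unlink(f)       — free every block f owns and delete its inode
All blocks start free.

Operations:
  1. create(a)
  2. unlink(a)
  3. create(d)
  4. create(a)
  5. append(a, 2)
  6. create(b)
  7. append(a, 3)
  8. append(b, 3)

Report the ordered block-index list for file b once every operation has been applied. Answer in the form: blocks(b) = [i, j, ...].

blocks(b) = [4, 8, 9, 10]

  1. create(a)  ⇒  F..............  {a→[0]}
  2. unlink(a)  ⇒  ...............  {}
  3. create(d)  ⇒  F..............  {d→[0]}
  4. create(a)  ⇒  FF.............  {a→[1]; d→[0]}
  5. append(a, 2)  ⇒  FFFF...........  {a→[1, 2, 3]; d→[0]}
  6. create(b)  ⇒  FFFFF..........  {a→[1, 2, 3]; b→[4]; d→[0]}
  7. append(a, 3)  ⇒  FFFFFFFF.......  {a→[1, 2, 3, 5, 6, 7]; b→[4]; d→[0]}
  8. append(b, 3)  ⇒  FFFFFFFFFFF....  {a→[1, 2, 3, 5, 6, 7]; b→[4, 8, 9, 10]; d→[0]}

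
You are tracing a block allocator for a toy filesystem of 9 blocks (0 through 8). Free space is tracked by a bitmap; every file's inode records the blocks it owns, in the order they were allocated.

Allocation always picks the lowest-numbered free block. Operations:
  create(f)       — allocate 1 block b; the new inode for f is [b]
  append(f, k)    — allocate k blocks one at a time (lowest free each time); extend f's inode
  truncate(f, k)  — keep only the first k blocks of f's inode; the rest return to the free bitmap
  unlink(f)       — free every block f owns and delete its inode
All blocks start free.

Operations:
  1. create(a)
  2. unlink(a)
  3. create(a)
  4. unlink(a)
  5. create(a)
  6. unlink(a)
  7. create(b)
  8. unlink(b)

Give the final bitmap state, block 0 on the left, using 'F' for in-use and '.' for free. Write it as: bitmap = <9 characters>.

bitmap = .........

after create(a) → a:[0]  free=[F........]
after unlink(a) →   free=[.........]
after create(a) → a:[0]  free=[F........]
after unlink(a) →   free=[.........]
after create(a) → a:[0]  free=[F........]
after unlink(a) →   free=[.........]
after create(b) → b:[0]  free=[F........]
after unlink(b) →   free=[.........]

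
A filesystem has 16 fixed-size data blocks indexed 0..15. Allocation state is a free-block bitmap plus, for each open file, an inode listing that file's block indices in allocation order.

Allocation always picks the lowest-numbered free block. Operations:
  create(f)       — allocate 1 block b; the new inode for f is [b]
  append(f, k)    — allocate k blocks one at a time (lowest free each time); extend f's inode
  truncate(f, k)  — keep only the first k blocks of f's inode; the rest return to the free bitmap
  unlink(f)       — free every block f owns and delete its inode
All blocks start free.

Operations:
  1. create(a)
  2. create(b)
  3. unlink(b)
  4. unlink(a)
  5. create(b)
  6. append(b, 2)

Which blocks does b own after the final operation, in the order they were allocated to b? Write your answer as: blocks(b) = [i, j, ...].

  1. create(a)  ⇒  F...............  {a→[0]}
  2. create(b)  ⇒  FF..............  {a→[0]; b→[1]}
  3. unlink(b)  ⇒  F...............  {a→[0]}
  4. unlink(a)  ⇒  ................  {}
  5. create(b)  ⇒  F...............  {b→[0]}
  6. append(b, 2)  ⇒  FFF.............  {b→[0, 1, 2]}

blocks(b) = [0, 1, 2]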